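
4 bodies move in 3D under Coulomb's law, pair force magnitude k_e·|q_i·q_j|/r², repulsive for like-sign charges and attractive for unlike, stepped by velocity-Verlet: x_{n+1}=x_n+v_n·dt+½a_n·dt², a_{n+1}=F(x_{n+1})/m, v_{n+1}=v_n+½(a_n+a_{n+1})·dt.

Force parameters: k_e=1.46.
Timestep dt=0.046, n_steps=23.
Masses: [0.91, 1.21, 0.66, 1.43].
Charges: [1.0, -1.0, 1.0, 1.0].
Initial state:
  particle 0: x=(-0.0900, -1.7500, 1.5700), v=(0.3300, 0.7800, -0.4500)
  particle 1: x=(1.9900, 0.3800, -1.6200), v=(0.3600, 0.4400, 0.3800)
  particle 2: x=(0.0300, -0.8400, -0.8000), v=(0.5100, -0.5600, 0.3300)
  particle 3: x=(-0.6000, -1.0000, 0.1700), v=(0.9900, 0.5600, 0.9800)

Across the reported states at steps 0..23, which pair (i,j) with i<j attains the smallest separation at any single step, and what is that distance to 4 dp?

step 0: x0=(-0.0900, -1.7500, 1.5700) x1=(1.9900, 0.3800, -1.6200) x2=(0.0300, -0.8400, -0.8000) x3=(-0.6000, -1.0000, 0.1700)
step 1: x0=(-0.0746, -1.7144, 1.5500) x1=(2.0063, 0.4001, -1.6023) x2=(0.0547, -0.8652, -0.7867) x3=(-0.5549, -0.9741, 0.2154)
step 2: x0=(-0.0588, -1.6796, 1.5315) x1=(2.0220, 0.4197, -1.5843) x2=(0.0818, -0.8894, -0.7773) x3=(-0.5108, -0.9480, 0.2613)
step 3: x0=(-0.0424, -1.6455, 1.5146) x1=(2.0372, 0.4391, -1.5660) x2=(0.1112, -0.9129, -0.7716) x3=(-0.4675, -0.9213, 0.3076)
step 4: x0=(-0.0256, -1.6123, 1.4993) x1=(2.0518, 0.4580, -1.5473) x2=(0.1427, -0.9356, -0.7698) x3=(-0.4251, -0.8942, 0.3543)
step 5: x0=(-0.0082, -1.5801, 1.4860) x1=(2.0658, 0.4765, -1.5282) x2=(0.1761, -0.9578, -0.7716) x3=(-0.3835, -0.8663, 0.4012)
step 6: x0=(0.0097, -1.5489, 1.4745) x1=(2.0793, 0.4947, -1.5087) x2=(0.2114, -0.9795, -0.7769) x3=(-0.3426, -0.8377, 0.4482)
step 7: x0=(0.0283, -1.5188, 1.4651) x1=(2.0923, 0.5124, -1.4890) x2=(0.2484, -1.0008, -0.7856) x3=(-0.3024, -0.8081, 0.4951)
step 8: x0=(0.0474, -1.4901, 1.4579) x1=(2.1048, 0.5298, -1.4688) x2=(0.2869, -1.0218, -0.7975) x3=(-0.2628, -0.7776, 0.5419)
step 9: x0=(0.0672, -1.4628, 1.4530) x1=(2.1167, 0.5467, -1.4483) x2=(0.3269, -1.0425, -0.8124) x3=(-0.2239, -0.7459, 0.5883)
step 10: x0=(0.0877, -1.4370, 1.4504) x1=(2.1280, 0.5632, -1.4275) x2=(0.3683, -1.0629, -0.8302) x3=(-0.1856, -0.7130, 0.6342)
step 11: x0=(0.1088, -1.4130, 1.4502) x1=(2.1389, 0.5792, -1.4063) x2=(0.4109, -1.0831, -0.8507) x3=(-0.1478, -0.6787, 0.6796)
step 12: x0=(0.1306, -1.3908, 1.4525) x1=(2.1492, 0.5948, -1.3847) x2=(0.4548, -1.1031, -0.8737) x3=(-0.1106, -0.6429, 0.7242)
step 13: x0=(0.1532, -1.3707, 1.4572) x1=(2.1589, 0.6099, -1.3629) x2=(0.4997, -1.1228, -0.8991) x3=(-0.0740, -0.6056, 0.7681)
step 14: x0=(0.1763, -1.3528, 1.4644) x1=(2.1682, 0.6246, -1.3406) x2=(0.5458, -1.1422, -0.9267) x3=(-0.0378, -0.5666, 0.8112)
step 15: x0=(0.2002, -1.3371, 1.4739) x1=(2.1769, 0.6388, -1.3180) x2=(0.5929, -1.1614, -0.9564) x3=(-0.0020, -0.5259, 0.8534)
step 16: x0=(0.2247, -1.3238, 1.4857) x1=(2.1851, 0.6525, -1.2951) x2=(0.6410, -1.1803, -0.9879) x3=(0.0333, -0.4834, 0.8948)
step 17: x0=(0.2498, -1.3130, 1.4996) x1=(2.1928, 0.6657, -1.2719) x2=(0.6900, -1.1989, -1.0213) x3=(0.0683, -0.4391, 0.9354)
step 18: x0=(0.2754, -1.3045, 1.5155) x1=(2.1999, 0.6784, -1.2483) x2=(0.7400, -1.2172, -1.0563) x3=(0.1029, -0.3929, 0.9752)
step 19: x0=(0.3015, -1.2985, 1.5332) x1=(2.2066, 0.6906, -1.2244) x2=(0.7908, -1.2352, -1.0929) x3=(0.1372, -0.3449, 1.0143)
step 20: x0=(0.3280, -1.2948, 1.5525) x1=(2.2127, 0.7022, -1.2002) x2=(0.8424, -1.2528, -1.1309) x3=(0.1714, -0.2952, 1.0527)
step 21: x0=(0.3550, -1.2934, 1.5733) x1=(2.2184, 0.7134, -1.1757) x2=(0.8948, -1.2700, -1.1702) x3=(0.2053, -0.2438, 1.0906)
step 22: x0=(0.3823, -1.2941, 1.5954) x1=(2.2236, 0.7240, -1.1509) x2=(0.9480, -1.2868, -1.2107) x3=(0.2390, -0.1907, 1.1279)
step 23: x0=(0.4099, -1.2968, 1.6187) x1=(2.2282, 0.7340, -1.1258) x2=(1.0019, -1.3032, -1.2523) x3=(0.2727, -0.1361, 1.1648)

pair (0,3), distance 1.0411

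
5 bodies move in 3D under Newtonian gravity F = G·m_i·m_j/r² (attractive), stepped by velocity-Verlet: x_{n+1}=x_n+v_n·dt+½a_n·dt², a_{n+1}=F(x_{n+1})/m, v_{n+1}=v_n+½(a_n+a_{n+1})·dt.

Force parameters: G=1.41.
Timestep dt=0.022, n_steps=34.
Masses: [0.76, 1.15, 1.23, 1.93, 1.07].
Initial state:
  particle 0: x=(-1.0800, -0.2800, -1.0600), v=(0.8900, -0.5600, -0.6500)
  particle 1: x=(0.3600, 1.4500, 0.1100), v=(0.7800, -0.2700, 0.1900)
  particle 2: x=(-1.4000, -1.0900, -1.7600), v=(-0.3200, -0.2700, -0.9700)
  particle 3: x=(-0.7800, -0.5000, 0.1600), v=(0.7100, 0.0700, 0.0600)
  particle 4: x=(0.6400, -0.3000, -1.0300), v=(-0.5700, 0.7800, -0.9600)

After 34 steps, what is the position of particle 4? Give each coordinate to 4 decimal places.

(-0.1475, 0.1978, -1.5017)

step 0: x0=(-1.0800, -0.2800, -1.0600) x1=(0.3600, 1.4500, 0.1100) x2=(-1.4000, -1.0900, -1.7600) x3=(-0.7800, -0.5000, 0.1600) x4=(0.6400, -0.3000, -1.0300)
step 1: x0=(-1.0603, -0.2926, -1.0741) x1=(0.3771, 1.4438, 0.1141) x2=(-1.4069, -1.0957, -1.7810) x3=(-0.7643, -0.4984, 0.1610) x4=(0.6271, -0.2828, -1.0510)
step 2: x0=(-1.0402, -0.3057, -1.0878) x1=(0.3939, 1.4372, 0.1180) x2=(-1.4134, -1.1009, -1.8015) x3=(-0.7485, -0.4966, 0.1614) x4=(0.6137, -0.2656, -1.0717)
step 3: x0=(-1.0199, -0.3193, -1.1011) x1=(0.4106, 1.4301, 0.1218) x2=(-1.4195, -1.1057, -1.8213) x3=(-0.7327, -0.4947, 0.1612) x4=(0.5996, -0.2483, -1.0920)
step 4: x0=(-0.9993, -0.3334, -1.1140) x1=(0.4271, 1.4226, 0.1255) x2=(-1.4252, -1.1101, -1.8406) x3=(-0.7166, -0.4926, 0.1604) x4=(0.5848, -0.2310, -1.1121)
step 5: x0=(-0.9784, -0.3478, -1.1265) x1=(0.4434, 1.4146, 0.1289) x2=(-1.4306, -1.1140, -1.8593) x3=(-0.7005, -0.4904, 0.1590) x4=(0.5694, -0.2137, -1.1318)
step 6: x0=(-0.9572, -0.3627, -1.1386) x1=(0.4595, 1.4061, 0.1322) x2=(-1.4356, -1.1175, -1.8775) x3=(-0.6843, -0.4880, 0.1570) x4=(0.5534, -0.1964, -1.1512)
step 7: x0=(-0.9357, -0.3780, -1.1503) x1=(0.4754, 1.3972, 0.1353) x2=(-1.4402, -1.1205, -1.8951) x3=(-0.6679, -0.4854, 0.1544) x4=(0.5368, -0.1791, -1.1702)
step 8: x0=(-0.9140, -0.3935, -1.1617) x1=(0.4911, 1.3878, 0.1382) x2=(-1.4444, -1.1232, -1.9121) x3=(-0.6515, -0.4827, 0.1512) x4=(0.5195, -0.1618, -1.1889)
step 9: x0=(-0.8920, -0.4094, -1.1726) x1=(0.5066, 1.3780, 0.1410) x2=(-1.4482, -1.1255, -1.9286) x3=(-0.6349, -0.4799, 0.1475) x4=(0.5016, -0.1445, -1.2072)
step 10: x0=(-0.8698, -0.4255, -1.1833) x1=(0.5219, 1.3677, 0.1435) x2=(-1.4516, -1.1273, -1.9446) x3=(-0.6182, -0.4768, 0.1431) x4=(0.4830, -0.1273, -1.2251)
step 11: x0=(-0.8472, -0.4419, -1.1935) x1=(0.5369, 1.3569, 0.1459) x2=(-1.4546, -1.1288, -1.9601) x3=(-0.6013, -0.4737, 0.1381) x4=(0.4638, -0.1101, -1.2426)
step 12: x0=(-0.8244, -0.4584, -1.2033) x1=(0.5517, 1.3457, 0.1481) x2=(-1.4571, -1.1299, -1.9750) x3=(-0.5844, -0.4704, 0.1326) x4=(0.4440, -0.0931, -1.2597)
step 13: x0=(-0.8013, -0.4750, -1.2128) x1=(0.5663, 1.3341, 0.1501) x2=(-1.4593, -1.1307, -1.9895) x3=(-0.5673, -0.4669, 0.1265) x4=(0.4234, -0.0761, -1.2764)
step 14: x0=(-0.7779, -0.4918, -1.2220) x1=(0.5806, 1.3219, 0.1519) x2=(-1.4610, -1.1311, -2.0034) x3=(-0.5501, -0.4633, 0.1197) x4=(0.4023, -0.0593, -1.2926)
step 15: x0=(-0.7543, -0.5086, -1.2307) x1=(0.5948, 1.3093, 0.1534) x2=(-1.4623, -1.1312, -2.0168) x3=(-0.5328, -0.4595, 0.1124) x4=(0.3804, -0.0426, -1.3084)
step 16: x0=(-0.7303, -0.5254, -1.2391) x1=(0.6086, 1.2963, 0.1548) x2=(-1.4631, -1.1309, -2.0298) x3=(-0.5154, -0.4555, 0.1045) x4=(0.3580, -0.0261, -1.3237)
step 17: x0=(-0.7060, -0.5421, -1.2471) x1=(0.6222, 1.2828, 0.1559) x2=(-1.4636, -1.1303, -2.0422) x3=(-0.4978, -0.4514, 0.0960) x4=(0.3348, -0.0099, -1.3385)
step 18: x0=(-0.6814, -0.5588, -1.2547) x1=(0.6356, 1.2688, 0.1569) x2=(-1.4636, -1.1293, -2.0542) x3=(-0.4801, -0.4471, 0.0869) x4=(0.3110, 0.0062, -1.3528)
step 19: x0=(-0.6565, -0.5752, -1.2620) x1=(0.6486, 1.2543, 0.1576) x2=(-1.4631, -1.1281, -2.0657) x3=(-0.4623, -0.4427, 0.0772) x4=(0.2865, 0.0219, -1.3666)
step 20: x0=(-0.6313, -0.5915, -1.2689) x1=(0.6614, 1.2394, 0.1581) x2=(-1.4622, -1.1265, -2.0767) x3=(-0.4444, -0.4381, 0.0668) x4=(0.2614, 0.0374, -1.3799)
step 21: x0=(-0.6058, -0.6074, -1.2754) x1=(0.6740, 1.2241, 0.1584) x2=(-1.4609, -1.1246, -2.0872) x3=(-0.4264, -0.4334, 0.0559) x4=(0.2357, 0.0525, -1.3927)
step 22: x0=(-0.5800, -0.6230, -1.2815) x1=(0.6862, 1.2082, 0.1584) x2=(-1.4591, -1.1224, -2.0973) x3=(-0.4082, -0.4284, 0.0443) x4=(0.2093, 0.0671, -1.4048)
step 23: x0=(-0.5539, -0.6382, -1.2873) x1=(0.6981, 1.1919, 0.1582) x2=(-1.4569, -1.1200, -2.1070) x3=(-0.3899, -0.4234, 0.0322) x4=(0.1823, 0.0814, -1.4165)
step 24: x0=(-0.5275, -0.6529, -1.2926) x1=(0.7098, 1.1751, 0.1577) x2=(-1.4542, -1.1172, -2.1161) x3=(-0.3715, -0.4181, 0.0194) x4=(0.1546, 0.0952, -1.4275)
step 25: x0=(-0.5008, -0.6670, -1.2976) x1=(0.7211, 1.1579, 0.1571) x2=(-1.4511, -1.1142, -2.1249) x3=(-0.3530, -0.4127, 0.0060) x4=(0.1265, 0.1085, -1.4379)
step 26: x0=(-0.4739, -0.6806, -1.3022) x1=(0.7321, 1.1401, 0.1561) x2=(-1.4475, -1.1108, -2.1332) x3=(-0.3344, -0.4070, -0.0081) x4=(0.0977, 0.1212, -1.4477)
step 27: x0=(-0.4468, -0.6934, -1.3064) x1=(0.7427, 1.1219, 0.1549) x2=(-1.4435, -1.1072, -2.1410) x3=(-0.3157, -0.4012, -0.0228) x4=(0.0684, 0.1332, -1.4568)
step 28: x0=(-0.4194, -0.7055, -1.3102) x1=(0.7530, 1.1032, 0.1535) x2=(-1.4390, -1.1033, -2.1484) x3=(-0.2968, -0.3953, -0.0381) x4=(0.0387, 0.1447, -1.4653)
step 29: x0=(-0.3919, -0.7168, -1.3136) x1=(0.7630, 1.0840, 0.1518) x2=(-1.4341, -1.0992, -2.1554) x3=(-0.2779, -0.3891, -0.0541) x4=(0.0085, 0.1554, -1.4731)
step 30: x0=(-0.3643, -0.7273, -1.3166) x1=(0.7726, 1.0643, 0.1498) x2=(-1.4287, -1.0947, -2.1620) x3=(-0.2588, -0.3828, -0.0708) x4=(-0.0221, 0.1655, -1.4802)
step 31: x0=(-0.3367, -0.7369, -1.3191) x1=(0.7818, 1.0442, 0.1476) x2=(-1.4229, -1.0900, -2.1681) x3=(-0.2396, -0.3762, -0.0881) x4=(-0.0531, 0.1747, -1.4867)
step 32: x0=(-0.3090, -0.7455, -1.3212) x1=(0.7907, 1.0235, 0.1450) x2=(-1.4166, -1.0851, -2.1738) x3=(-0.2204, -0.3695, -0.1061) x4=(-0.0843, 0.1832, -1.4924)
step 33: x0=(-0.2813, -0.7532, -1.3228) x1=(0.7991, 1.0023, 0.1422) x2=(-1.4098, -1.0798, -2.1791) x3=(-0.2010, -0.3626, -0.1248) x4=(-0.1158, 0.1909, -1.4974)
step 34: x0=(-0.2537, -0.7599, -1.3239) x1=(0.8071, 0.9806, 0.1391) x2=(-1.4026, -1.0743, -2.1839) x3=(-0.1816, -0.3555, -0.1441) x4=(-0.1475, 0.1978, -1.5017)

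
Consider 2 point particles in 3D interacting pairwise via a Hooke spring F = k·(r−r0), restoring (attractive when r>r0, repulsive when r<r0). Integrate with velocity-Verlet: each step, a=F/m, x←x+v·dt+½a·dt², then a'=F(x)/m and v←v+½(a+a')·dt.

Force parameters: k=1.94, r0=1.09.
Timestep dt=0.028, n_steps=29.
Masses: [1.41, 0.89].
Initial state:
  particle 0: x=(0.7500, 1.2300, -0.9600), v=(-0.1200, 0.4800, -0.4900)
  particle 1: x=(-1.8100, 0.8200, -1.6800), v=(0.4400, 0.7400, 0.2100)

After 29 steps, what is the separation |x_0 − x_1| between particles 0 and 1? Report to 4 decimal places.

step 0: x0=(0.7500, 1.2300, -0.9600) x1=(-1.8100, 0.8200, -1.6800)
step 1: x0=(0.7458, 1.2433, -0.9740) x1=(-1.7964, 0.8409, -1.6738)
step 2: x0=(0.7400, 1.2564, -0.9883) x1=(-1.7802, 0.8623, -1.6668)
step 3: x0=(0.7326, 1.2692, -1.0032) x1=(-1.7615, 0.8840, -1.6592)
step 4: x0=(0.7237, 1.2817, -1.0184) x1=(-1.7403, 0.9061, -1.6509)
step 5: x0=(0.7132, 1.2940, -1.0340) x1=(-1.7166, 0.9286, -1.6420)
step 6: x0=(0.7012, 1.3062, -1.0501) x1=(-1.6907, 0.9514, -1.6325)
step 7: x0=(0.6877, 1.3180, -1.0664) x1=(-1.6624, 0.9746, -1.6224)
step 8: x0=(0.6729, 1.3297, -1.0831) x1=(-1.6319, 0.9981, -1.6118)
step 9: x0=(0.6567, 1.3412, -1.1001) x1=(-1.5992, 1.0219, -1.6008)
step 10: x0=(0.6392, 1.3525, -1.1174) x1=(-1.5645, 1.0460, -1.5892)
step 11: x0=(0.6205, 1.3636, -1.1349) x1=(-1.5279, 1.0704, -1.5773)
step 12: x0=(0.6006, 1.3746, -1.1527) x1=(-1.4893, 1.0950, -1.5649)
step 13: x0=(0.5796, 1.3854, -1.1707) x1=(-1.4490, 1.1199, -1.5522)
step 14: x0=(0.5575, 1.3961, -1.1890) x1=(-1.4071, 1.1450, -1.5393)
step 15: x0=(0.5345, 1.4067, -1.2073) x1=(-1.3636, 1.1703, -1.5260)
step 16: x0=(0.5106, 1.4171, -1.2259) x1=(-1.3187, 1.1957, -1.5125)
step 17: x0=(0.4858, 1.4275, -1.2445) x1=(-1.2725, 1.2213, -1.4988)
step 18: x0=(0.4604, 1.4378, -1.2633) x1=(-1.2252, 1.2471, -1.4849)
step 19: x0=(0.4342, 1.4480, -1.2822) x1=(-1.1768, 1.2729, -1.4709)
step 20: x0=(0.4075, 1.4581, -1.3011) x1=(-1.1274, 1.2989, -1.4568)
step 21: x0=(0.3803, 1.4682, -1.3201) x1=(-1.0773, 1.3250, -1.4426)
step 22: x0=(0.3527, 1.4782, -1.3391) x1=(-1.0266, 1.3511, -1.4283)
step 23: x0=(0.3247, 1.4882, -1.3581) x1=(-0.9753, 1.3772, -1.4140)
step 24: x0=(0.2966, 1.4982, -1.3771) x1=(-0.9237, 1.4034, -1.3997)
step 25: x0=(0.2682, 1.5082, -1.3962) x1=(-0.8719, 1.4296, -1.3854)
step 26: x0=(0.2399, 1.5181, -1.4152) x1=(-0.8199, 1.4558, -1.3711)
step 27: x0=(0.2115, 1.5281, -1.4343) x1=(-0.7680, 1.4820, -1.3568)
step 28: x0=(0.1833, 1.5381, -1.4533) x1=(-0.7163, 1.5082, -1.3424)
step 29: x0=(0.1553, 1.5481, -1.4724) x1=(-0.6649, 1.5344, -1.3281)

0.8329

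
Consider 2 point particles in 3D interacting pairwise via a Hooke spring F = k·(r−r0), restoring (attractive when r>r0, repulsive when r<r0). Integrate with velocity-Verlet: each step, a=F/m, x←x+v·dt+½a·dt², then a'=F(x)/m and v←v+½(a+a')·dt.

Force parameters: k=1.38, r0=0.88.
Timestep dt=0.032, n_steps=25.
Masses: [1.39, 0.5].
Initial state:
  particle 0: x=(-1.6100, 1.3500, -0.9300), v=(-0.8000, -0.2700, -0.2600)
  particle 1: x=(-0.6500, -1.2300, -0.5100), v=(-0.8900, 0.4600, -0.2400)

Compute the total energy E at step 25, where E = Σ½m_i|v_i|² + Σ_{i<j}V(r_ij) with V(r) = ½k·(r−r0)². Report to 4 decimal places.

3.3088

step 0: x0=(-1.6100, 1.3500, -0.9300) x1=(-0.6500, -1.2300, -0.5100)
step 1: x0=(-1.6353, 1.3405, -0.9382) x1=(-0.6794, -1.2128, -0.5181)
step 2: x0=(-1.6599, 1.3292, -0.9461) x1=(-0.7107, -1.1907, -0.5270)
step 3: x0=(-1.6838, 1.3161, -0.9537) x1=(-0.7437, -1.1637, -0.5367)
step 4: x0=(-1.7071, 1.3014, -0.9610) x1=(-0.7786, -1.1320, -0.5472)
step 5: x0=(-1.7298, 1.2850, -0.9680) x1=(-0.8152, -1.0958, -0.5584)
step 6: x0=(-1.7519, 1.2670, -0.9747) x1=(-0.8535, -1.0551, -0.5705)
step 7: x0=(-1.7733, 1.2475, -0.9812) x1=(-0.8934, -1.0102, -0.5832)
step 8: x0=(-1.7942, 1.2265, -0.9875) x1=(-0.9350, -0.9611, -0.5967)
step 9: x0=(-1.8146, 1.2041, -0.9934) x1=(-0.9781, -0.9082, -0.6109)
step 10: x0=(-1.8344, 1.1804, -0.9992) x1=(-1.0226, -0.8515, -0.6258)
step 11: x0=(-1.8537, 1.1554, -1.0047) x1=(-1.0685, -0.7914, -0.6413)
step 12: x0=(-1.8726, 1.1293, -1.0100) x1=(-1.1158, -0.7281, -0.6574)
step 13: x0=(-1.8910, 1.1021, -1.0151) x1=(-1.1642, -0.6618, -0.6741)
step 14: x0=(-1.9090, 1.0739, -1.0200) x1=(-1.2138, -0.5928, -0.6912)
step 15: x0=(-1.9267, 1.0449, -1.0247) x1=(-1.2644, -0.5213, -0.7089)
step 16: x0=(-1.9440, 1.0150, -1.0292) x1=(-1.3159, -0.4476, -0.7270)
step 17: x0=(-1.9610, 0.9845, -1.0337) x1=(-1.3682, -0.3721, -0.7455)
step 18: x0=(-1.9778, 0.9534, -1.0380) x1=(-1.4212, -0.2949, -0.7644)
step 19: x0=(-1.9943, 0.9219, -1.0422) x1=(-1.4748, -0.2165, -0.7835)
step 20: x0=(-2.0107, 0.8899, -1.0463) x1=(-1.5289, -0.1370, -0.8029)
step 21: x0=(-2.0270, 0.8578, -1.0504) x1=(-1.5833, -0.0569, -0.8224)
step 22: x0=(-2.0432, 0.8254, -1.0544) x1=(-1.6378, 0.0237, -0.8420)
step 23: x0=(-2.0594, 0.7931, -1.0584) x1=(-1.6925, 0.1043, -0.8617)
step 24: x0=(-2.0757, 0.7608, -1.0624) x1=(-1.7470, 0.1848, -0.8813)
step 25: x0=(-2.0920, 0.7287, -1.0665) x1=(-1.8013, 0.2648, -0.9007)
step 0 velocities: v0=(-0.8000, -0.2700, -0.2600) v1=(-0.8900, 0.4600, -0.2400)
step 0: KE=0.8078, PE=2.5032, E=3.3109
step 25 velocities: v0=(-0.5125, -1.0001, -0.1290) v1=(-1.6892, 2.4896, -0.6041)
step 25: KE=3.2433, PE=0.0655, E=3.3088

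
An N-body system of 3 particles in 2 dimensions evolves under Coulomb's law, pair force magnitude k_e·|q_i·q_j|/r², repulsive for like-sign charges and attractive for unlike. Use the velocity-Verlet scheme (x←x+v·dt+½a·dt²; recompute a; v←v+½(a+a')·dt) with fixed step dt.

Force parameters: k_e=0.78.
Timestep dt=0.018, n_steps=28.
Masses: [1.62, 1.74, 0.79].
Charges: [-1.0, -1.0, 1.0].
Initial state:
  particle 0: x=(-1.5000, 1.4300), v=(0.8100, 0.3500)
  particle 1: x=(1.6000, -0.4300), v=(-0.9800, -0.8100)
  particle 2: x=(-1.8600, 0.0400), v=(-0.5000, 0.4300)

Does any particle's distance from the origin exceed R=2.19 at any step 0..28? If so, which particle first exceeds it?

step 0: x0=(-1.5000, 1.4300) x1=(1.6000, -0.4300) x2=(-1.8600, 0.0400)
step 1: x0=(-1.4854, 1.4363) x1=(1.5824, -0.4446) x2=(-1.8690, 0.0478)
step 2: x0=(-1.4709, 1.4425) x1=(1.5647, -0.4592) x2=(-1.8779, 0.0558)
step 3: x0=(-1.4564, 1.4486) x1=(1.5471, -0.4738) x2=(-1.8867, 0.0639)
step 4: x0=(-1.4419, 1.4547) x1=(1.5294, -0.4884) x2=(-1.8955, 0.0721)
step 5: x0=(-1.4275, 1.4607) x1=(1.5118, -0.5030) x2=(-1.9041, 0.0805)
step 6: x0=(-1.4131, 1.4666) x1=(1.4941, -0.5176) x2=(-1.9128, 0.0890)
step 7: x0=(-1.3987, 1.4725) x1=(1.4765, -0.5322) x2=(-1.9213, 0.0977)
step 8: x0=(-1.3844, 1.4783) x1=(1.4588, -0.5468) x2=(-1.9297, 0.1065)
step 9: x0=(-1.3701, 1.4841) x1=(1.4411, -0.5614) x2=(-1.9381, 0.1154)
step 10: x0=(-1.3558, 1.4898) x1=(1.4235, -0.5760) x2=(-1.9464, 0.1244)
step 11: x0=(-1.3416, 1.4955) x1=(1.4058, -0.5906) x2=(-1.9546, 0.1336)
step 12: x0=(-1.3274, 1.5010) x1=(1.3882, -0.6053) x2=(-1.9627, 0.1429)
step 13: x0=(-1.3133, 1.5066) x1=(1.3705, -0.6199) x2=(-1.9708, 0.1523)
step 14: x0=(-1.2992, 1.5121) x1=(1.3528, -0.6346) x2=(-1.9787, 0.1619)
step 15: x0=(-1.2851, 1.5175) x1=(1.3351, -0.6492) x2=(-1.9866, 0.1715)
step 16: x0=(-1.2711, 1.5229) x1=(1.3175, -0.6638) x2=(-1.9944, 0.1813)
step 17: x0=(-1.2571, 1.5282) x1=(1.2998, -0.6785) x2=(-2.0020, 0.1912)
step 18: x0=(-1.2432, 1.5335) x1=(1.2821, -0.6932) x2=(-2.0096, 0.2012)
step 19: x0=(-1.2293, 1.5387) x1=(1.2644, -0.7078) x2=(-2.0171, 0.2113)
step 20: x0=(-1.2155, 1.5439) x1=(1.2467, -0.7225) x2=(-2.0245, 0.2216)
step 21: x0=(-1.2017, 1.5491) x1=(1.2291, -0.7372) x2=(-2.0318, 0.2319)
step 22: x0=(-1.1879, 1.5542) x1=(1.2114, -0.7519) x2=(-2.0390, 0.2423)
step 23: x0=(-1.1742, 1.5592) x1=(1.1937, -0.7666) x2=(-2.0461, 0.2529)
step 24: x0=(-1.1605, 1.5642) x1=(1.1760, -0.7812) x2=(-2.0531, 0.2635)
step 25: x0=(-1.1469, 1.5692) x1=(1.1583, -0.7959) x2=(-2.0600, 0.2742)
step 26: x0=(-1.1333, 1.5741) x1=(1.1406, -0.8106) x2=(-2.0668, 0.2851)
step 27: x0=(-1.1198, 1.5790) x1=(1.1229, -0.8254) x2=(-2.0735, 0.2960)
step 28: x0=(-1.1063, 1.5839) x1=(1.1052, -0.8401) x2=(-2.0801, 0.3070)

no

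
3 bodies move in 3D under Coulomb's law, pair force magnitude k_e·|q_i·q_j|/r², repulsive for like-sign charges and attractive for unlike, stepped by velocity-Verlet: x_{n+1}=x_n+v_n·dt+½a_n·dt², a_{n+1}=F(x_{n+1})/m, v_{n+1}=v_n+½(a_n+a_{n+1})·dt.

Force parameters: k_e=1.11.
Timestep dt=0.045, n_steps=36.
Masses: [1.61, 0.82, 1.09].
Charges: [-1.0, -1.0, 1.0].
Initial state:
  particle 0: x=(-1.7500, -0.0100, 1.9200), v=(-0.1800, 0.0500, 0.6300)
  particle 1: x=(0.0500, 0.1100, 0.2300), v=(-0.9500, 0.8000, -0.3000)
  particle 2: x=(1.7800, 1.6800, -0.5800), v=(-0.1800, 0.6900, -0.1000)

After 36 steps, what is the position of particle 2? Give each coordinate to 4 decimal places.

step 0: x0=(-1.7500, -0.0100, 1.9200) x1=(0.0500, 0.1100, 0.2300) x2=(1.7800, 1.6800, -0.5800)
step 1: x0=(-1.7582, -0.0077, 1.9484) x1=(0.0076, 0.1462, 0.2163) x2=(1.7717, 1.7109, -0.5844)
step 2: x0=(-1.7664, -0.0055, 1.9769) x1=(-0.0342, 0.1826, 0.2021) x2=(1.7632, 1.7416, -0.5887)
step 3: x0=(-1.7748, -0.0032, 2.0056) x1=(-0.0754, 0.2194, 0.1875) x2=(1.7543, 1.7721, -0.5928)
step 4: x0=(-1.7833, -0.0009, 2.0344) x1=(-0.1160, 0.2564, 0.1724) x2=(1.7451, 1.8023, -0.5967)
step 5: x0=(-1.7919, 0.0013, 2.0633) x1=(-0.1559, 0.2938, 0.1568) x2=(1.7357, 1.8322, -0.6006)
step 6: x0=(-1.8006, 0.0036, 2.0924) x1=(-0.1953, 0.3315, 0.1408) x2=(1.7259, 1.8620, -0.6042)
step 7: x0=(-1.8093, 0.0059, 2.1215) x1=(-0.2341, 0.3695, 0.1244) x2=(1.7158, 1.8915, -0.6077)
step 8: x0=(-1.8182, 0.0082, 2.1509) x1=(-0.2724, 0.4077, 0.1075) x2=(1.7055, 1.9208, -0.6111)
step 9: x0=(-1.8272, 0.0104, 2.1803) x1=(-0.3100, 0.4463, 0.0902) x2=(1.6948, 1.9499, -0.6144)
step 10: x0=(-1.8362, 0.0127, 2.2099) x1=(-0.3472, 0.4852, 0.0725) x2=(1.6838, 1.9788, -0.6175)
step 11: x0=(-1.8453, 0.0149, 2.2396) x1=(-0.3838, 0.5244, 0.0544) x2=(1.6726, 2.0075, -0.6205)
step 12: x0=(-1.8544, 0.0171, 2.2694) x1=(-0.4199, 0.5639, 0.0358) x2=(1.6610, 2.0360, -0.6234)
step 13: x0=(-1.8636, 0.0193, 2.2993) x1=(-0.4554, 0.6036, 0.0168) x2=(1.6492, 2.0643, -0.6261)
step 14: x0=(-1.8729, 0.0215, 2.3294) x1=(-0.4905, 0.6437, -0.0026) x2=(1.6370, 2.0924, -0.6287)
step 15: x0=(-1.8822, 0.0237, 2.3596) x1=(-0.5251, 0.6841, -0.0223) x2=(1.6246, 2.1203, -0.6312)
step 16: x0=(-1.8916, 0.0258, 2.3899) x1=(-0.5592, 0.7247, -0.0425) x2=(1.6119, 2.1480, -0.6336)
step 17: x0=(-1.9010, 0.0279, 2.4203) x1=(-0.5928, 0.7656, -0.0630) x2=(1.5988, 2.1755, -0.6359)
step 18: x0=(-1.9105, 0.0300, 2.4509) x1=(-0.6260, 0.8069, -0.0838) x2=(1.5855, 2.2028, -0.6381)
step 19: x0=(-1.9200, 0.0321, 2.4815) x1=(-0.6587, 0.8484, -0.1051) x2=(1.5719, 2.2300, -0.6401)
step 20: x0=(-1.9295, 0.0342, 2.5122) x1=(-0.6910, 0.8902, -0.1266) x2=(1.5580, 2.2569, -0.6421)
step 21: x0=(-1.9390, 0.0362, 2.5431) x1=(-0.7228, 0.9322, -0.1485) x2=(1.5439, 2.2837, -0.6439)
step 22: x0=(-1.9486, 0.0383, 2.5740) x1=(-0.7542, 0.9746, -0.1708) x2=(1.5294, 2.3103, -0.6457)
step 23: x0=(-1.9582, 0.0403, 2.6050) x1=(-0.7852, 1.0172, -0.1933) x2=(1.5146, 2.3367, -0.6474)
step 24: x0=(-1.9678, 0.0423, 2.6362) x1=(-0.8157, 1.0601, -0.2161) x2=(1.4996, 2.3630, -0.6489)
step 25: x0=(-1.9774, 0.0442, 2.6674) x1=(-0.8458, 1.1032, -0.2392) x2=(1.4842, 2.3891, -0.6504)
step 26: x0=(-1.9870, 0.0462, 2.6986) x1=(-0.8755, 1.1466, -0.2626) x2=(1.4686, 2.4150, -0.6518)
step 27: x0=(-1.9967, 0.0481, 2.7300) x1=(-0.9048, 1.1903, -0.2863) x2=(1.4526, 2.4408, -0.6531)
step 28: x0=(-2.0063, 0.0500, 2.7615) x1=(-0.9337, 1.2342, -0.3103) x2=(1.4364, 2.4664, -0.6543)
step 29: x0=(-2.0160, 0.0519, 2.7930) x1=(-0.9622, 1.2784, -0.3344) x2=(1.4198, 2.4918, -0.6555)
step 30: x0=(-2.0256, 0.0538, 2.8246) x1=(-0.9903, 1.3228, -0.3589) x2=(1.4030, 2.5171, -0.6565)
step 31: x0=(-2.0353, 0.0556, 2.8562) x1=(-1.0180, 1.3675, -0.3835) x2=(1.3859, 2.5422, -0.6575)
step 32: x0=(-2.0450, 0.0575, 2.8879) x1=(-1.0453, 1.4124, -0.4084) x2=(1.3685, 2.5672, -0.6584)
step 33: x0=(-2.0546, 0.0593, 2.9197) x1=(-1.0722, 1.4575, -0.4335) x2=(1.3508, 2.5920, -0.6593)
step 34: x0=(-2.0643, 0.0611, 2.9516) x1=(-1.0987, 1.5029, -0.4588) x2=(1.3328, 2.6166, -0.6601)
step 35: x0=(-2.0740, 0.0629, 2.9835) x1=(-1.1248, 1.5485, -0.4843) x2=(1.3144, 2.6411, -0.6608)
step 36: x0=(-2.0836, 0.0647, 3.0154) x1=(-1.1505, 1.5943, -0.5100) x2=(1.2958, 2.6655, -0.6614)

(1.2958, 2.6655, -0.6614)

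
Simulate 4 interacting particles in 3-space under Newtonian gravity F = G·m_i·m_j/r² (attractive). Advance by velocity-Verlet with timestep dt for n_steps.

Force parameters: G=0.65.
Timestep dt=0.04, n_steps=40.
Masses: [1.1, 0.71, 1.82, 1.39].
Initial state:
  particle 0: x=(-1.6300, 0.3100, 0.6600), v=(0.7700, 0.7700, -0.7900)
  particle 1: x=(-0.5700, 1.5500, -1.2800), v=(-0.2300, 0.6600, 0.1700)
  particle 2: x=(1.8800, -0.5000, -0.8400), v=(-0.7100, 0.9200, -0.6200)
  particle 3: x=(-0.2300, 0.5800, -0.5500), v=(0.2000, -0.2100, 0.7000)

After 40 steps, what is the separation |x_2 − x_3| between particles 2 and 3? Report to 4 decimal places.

2.0243

step 0: x0=(-1.6300, 0.3100, 0.6600) x1=(-0.5700, 1.5500, -1.2800) x2=(1.8800, -0.5000, -0.8400) x3=(-0.2300, 0.5800, -0.5500)
step 1: x0=(-1.5990, 0.3408, 0.6282) x1=(-0.5790, 1.5759, -1.2729) x2=(1.8514, -0.4631, -0.8648) x3=(-0.2220, 0.5717, -0.5220)
step 2: x0=(-1.5674, 0.3718, 0.5960) x1=(-0.5878, 1.6010, -1.2651) x2=(1.8225, -0.4260, -0.8895) x3=(-0.2142, 0.5635, -0.4942)
step 3: x0=(-1.5354, 0.4028, 0.5633) x1=(-0.5963, 1.6253, -1.2566) x2=(1.7932, -0.3888, -0.9141) x3=(-0.2064, 0.5554, -0.4664)
step 4: x0=(-1.5027, 0.4339, 0.5302) x1=(-0.6044, 1.6487, -1.2476) x2=(1.7635, -0.3514, -0.9387) x3=(-0.1987, 0.5475, -0.4386)
step 5: x0=(-1.4695, 0.4651, 0.4966) x1=(-0.6123, 1.6714, -1.2380) x2=(1.7334, -0.3137, -0.9632) x3=(-0.1911, 0.5396, -0.4109)
step 6: x0=(-1.4355, 0.4963, 0.4625) x1=(-0.6200, 1.6933, -1.2278) x2=(1.7030, -0.2759, -0.9875) x3=(-0.1836, 0.5318, -0.3832)
step 7: x0=(-1.4009, 0.5277, 0.4278) x1=(-0.6274, 1.7144, -1.2171) x2=(1.6721, -0.2379, -1.0118) x3=(-0.1763, 0.5241, -0.3555)
step 8: x0=(-1.3655, 0.5590, 0.3926) x1=(-0.6345, 1.7348, -1.2058) x2=(1.6407, -0.1998, -1.0359) x3=(-0.1691, 0.5165, -0.3278)
step 9: x0=(-1.3293, 0.5904, 0.3568) x1=(-0.6414, 1.7545, -1.1940) x2=(1.6089, -0.1614, -1.0599) x3=(-0.1622, 0.5090, -0.3002)
step 10: x0=(-1.2921, 0.6218, 0.3205) x1=(-0.6481, 1.7734, -1.1817) x2=(1.5767, -0.1228, -1.0836) x3=(-0.1555, 0.5016, -0.2726)
step 11: x0=(-1.2540, 0.6532, 0.2835) x1=(-0.6545, 1.7917, -1.1688) x2=(1.5440, -0.0840, -1.1072) x3=(-0.1491, 0.4944, -0.2450)
step 12: x0=(-1.2148, 0.6846, 0.2459) x1=(-0.6607, 1.8091, -1.1555) x2=(1.5108, -0.0451, -1.1306) x3=(-0.1430, 0.4873, -0.2174)
step 13: x0=(-1.1745, 0.7158, 0.2076) x1=(-0.6666, 1.8259, -1.1416) x2=(1.4772, -0.0059, -1.1538) x3=(-0.1373, 0.4804, -0.1899)
step 14: x0=(-1.1329, 0.7469, 0.1687) x1=(-0.6724, 1.8419, -1.1272) x2=(1.4430, 0.0334, -1.1767) x3=(-0.1321, 0.4737, -0.1624)
step 15: x0=(-1.0899, 0.7779, 0.1291) x1=(-0.6778, 1.8572, -1.1122) x2=(1.4084, 0.0729, -1.1994) x3=(-0.1274, 0.4674, -0.1351)
step 16: x0=(-1.0454, 0.8085, 0.0890) x1=(-0.6831, 1.8717, -1.0968) x2=(1.3732, 0.1126, -1.2218) x3=(-0.1234, 0.4614, -0.1079)
step 17: x0=(-0.9994, 0.8387, 0.0482) x1=(-0.6881, 1.8854, -1.0808) x2=(1.3375, 0.1524, -1.2439) x3=(-0.1201, 0.4560, -0.0809)
step 18: x0=(-0.9517, 0.8685, 0.0069) x1=(-0.6929, 1.8983, -1.0642) x2=(1.3013, 0.1925, -1.2656) x3=(-0.1175, 0.4510, -0.0542)
step 19: x0=(-0.9023, 0.8977, -0.0349) x1=(-0.6974, 1.9103, -1.0471) x2=(1.2646, 0.2326, -1.2870) x3=(-0.1157, 0.4468, -0.0279)
step 20: x0=(-0.8510, 0.9262, -0.0770) x1=(-0.7017, 1.9215, -1.0294) x2=(1.2273, 0.2730, -1.3080) x3=(-0.1149, 0.4434, -0.0021)
step 21: x0=(-0.7979, 0.9539, -0.1194) x1=(-0.7057, 1.9317, -1.0111) x2=(1.1896, 0.3135, -1.3287) x3=(-0.1149, 0.4408, 0.0232)
step 22: x0=(-0.7430, 0.9806, -0.1619) x1=(-0.7093, 1.9409, -0.9922) x2=(1.1513, 0.3542, -1.3489) x3=(-0.1158, 0.4393, 0.0477)
step 23: x0=(-0.6863, 1.0064, -0.2044) x1=(-0.7127, 1.9491, -0.9726) x2=(1.1124, 0.3950, -1.3687) x3=(-0.1176, 0.4390, 0.0713)
step 24: x0=(-0.6280, 1.0311, -0.2468) x1=(-0.7156, 1.9562, -0.9524) x2=(1.0730, 0.4360, -1.3881) x3=(-0.1202, 0.4398, 0.0938)
step 25: x0=(-0.5682, 1.0547, -0.2889) x1=(-0.7182, 1.9621, -0.9316) x2=(1.0331, 0.4771, -1.4070) x3=(-0.1234, 0.4419, 0.1153)
step 26: x0=(-0.5071, 1.0773, -0.3307) x1=(-0.7202, 1.9668, -0.9101) x2=(0.9926, 0.5184, -1.4254) x3=(-0.1272, 0.4452, 0.1355)
step 27: x0=(-0.4450, 1.0988, -0.3721) x1=(-0.7217, 1.9701, -0.8879) x2=(0.9515, 0.5598, -1.4433) x3=(-0.1314, 0.4498, 0.1543)
step 28: x0=(-0.3819, 1.1195, -0.4131) x1=(-0.7225, 1.9721, -0.8652) x2=(0.9099, 0.6014, -1.4606) x3=(-0.1359, 0.4557, 0.1718)
step 29: x0=(-0.3181, 1.1393, -0.4537) x1=(-0.7225, 1.9725, -0.8418) x2=(0.8677, 0.6432, -1.4774) x3=(-0.1406, 0.4627, 0.1879)
step 30: x0=(-0.2539, 1.1583, -0.4939) x1=(-0.7216, 1.9715, -0.8179) x2=(0.8248, 0.6852, -1.4935) x3=(-0.1453, 0.4708, 0.2026)
step 31: x0=(-0.1893, 1.1767, -0.5338) x1=(-0.7198, 1.9690, -0.7936) x2=(0.7813, 0.7274, -1.5089) x3=(-0.1499, 0.4799, 0.2159)
step 32: x0=(-0.1244, 1.1945, -0.5735) x1=(-0.7169, 1.9649, -0.7688) x2=(0.7372, 0.7698, -1.5236) x3=(-0.1544, 0.4901, 0.2279)
step 33: x0=(-0.0593, 1.2117, -0.6132) x1=(-0.7129, 1.9594, -0.7438) x2=(0.6923, 0.8125, -1.5374) x3=(-0.1588, 0.5011, 0.2387)
step 34: x0=(0.0059, 1.2283, -0.6529) x1=(-0.7076, 1.9523, -0.7186) x2=(0.6468, 0.8554, -1.5504) x3=(-0.1629, 0.5130, 0.2481)
step 35: x0=(0.0712, 1.2443, -0.6929) x1=(-0.7011, 1.9439, -0.6933) x2=(0.6004, 0.8987, -1.5622) x3=(-0.1668, 0.5256, 0.2564)
step 36: x0=(0.1366, 1.2597, -0.7335) x1=(-0.6933, 1.9341, -0.6681) x2=(0.5533, 0.9423, -1.5728) x3=(-0.1704, 0.5390, 0.2635)
step 37: x0=(0.2021, 1.2743, -0.7749) x1=(-0.6842, 1.9229, -0.6429) x2=(0.5055, 0.9864, -1.5821) x3=(-0.1737, 0.5530, 0.2695)
step 38: x0=(0.2677, 1.2881, -0.8177) x1=(-0.6738, 1.9106, -0.6179) x2=(0.4569, 1.0309, -1.5896) x3=(-0.1768, 0.5677, 0.2745)
step 39: x0=(0.3331, 1.3010, -0.8623) x1=(-0.6622, 1.8970, -0.5931) x2=(0.4077, 1.0760, -1.5951) x3=(-0.1796, 0.5831, 0.2784)
step 40: x0=(0.3982, 1.3129, -0.9093) x1=(-0.6493, 1.8823, -0.5686) x2=(0.3580, 1.1217, -1.5984) x3=(-0.1821, 0.5990, 0.2813)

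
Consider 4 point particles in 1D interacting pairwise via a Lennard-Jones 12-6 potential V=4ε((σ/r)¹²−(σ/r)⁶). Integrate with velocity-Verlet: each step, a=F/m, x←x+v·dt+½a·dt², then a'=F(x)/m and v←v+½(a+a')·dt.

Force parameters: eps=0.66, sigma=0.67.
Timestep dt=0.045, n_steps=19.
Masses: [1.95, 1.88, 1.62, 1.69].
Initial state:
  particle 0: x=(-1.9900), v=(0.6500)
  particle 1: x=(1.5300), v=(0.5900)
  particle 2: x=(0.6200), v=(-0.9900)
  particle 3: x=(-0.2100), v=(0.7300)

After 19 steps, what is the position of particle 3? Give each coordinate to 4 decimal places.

(-0.7588)

step 0: x0=(-1.9900) x1=(1.5300) x2=(0.6200) x3=(-0.2100)
step 1: x0=(-1.9607) x1=(1.5555) x2=(0.5752) x3=(-0.1757)
step 2: x0=(-1.9314) x1=(1.5796) x2=(0.5321) x3=(-0.1416)
step 3: x0=(-1.9021) x1=(1.6027) x2=(0.5167) x3=(-0.1329)
step 4: x0=(-1.8728) x1=(1.6249) x2=(0.5538) x3=(-0.1737)
step 5: x0=(-1.8434) x1=(1.6463) x2=(0.5956) x3=(-0.2180)
step 6: x0=(-1.8139) x1=(1.6668) x2=(0.6355) x3=(-0.2596)
step 7: x0=(-1.7844) x1=(1.6861) x2=(0.6742) x3=(-0.2989)
step 8: x0=(-1.7548) x1=(1.7043) x2=(0.7125) x3=(-0.3365)
step 9: x0=(-1.7251) x1=(1.7212) x2=(0.7513) x3=(-0.3733)
step 10: x0=(-1.6952) x1=(1.7365) x2=(0.7911) x3=(-0.4096)
step 11: x0=(-1.6650) x1=(1.7501) x2=(0.8324) x3=(-0.4457)
step 12: x0=(-1.6345) x1=(1.7618) x2=(0.8756) x3=(-0.4819)
step 13: x0=(-1.6035) x1=(1.7712) x2=(0.9213) x3=(-0.5185)
step 14: x0=(-1.5717) x1=(1.7780) x2=(0.9697) x3=(-0.5558)
step 15: x0=(-1.5388) x1=(1.7825) x2=(1.0208) x3=(-0.5943)
step 16: x0=(-1.5042) x1=(1.7862) x2=(1.0727) x3=(-0.6346)
step 17: x0=(-1.4674) x1=(1.7960) x2=(1.1176) x3=(-0.6776)
step 18: x0=(-1.4286) x1=(1.8258) x2=(1.1392) x3=(-0.7228)
step 19: x0=(-1.3976) x1=(1.8711) x2=(1.1427) x3=(-0.7588)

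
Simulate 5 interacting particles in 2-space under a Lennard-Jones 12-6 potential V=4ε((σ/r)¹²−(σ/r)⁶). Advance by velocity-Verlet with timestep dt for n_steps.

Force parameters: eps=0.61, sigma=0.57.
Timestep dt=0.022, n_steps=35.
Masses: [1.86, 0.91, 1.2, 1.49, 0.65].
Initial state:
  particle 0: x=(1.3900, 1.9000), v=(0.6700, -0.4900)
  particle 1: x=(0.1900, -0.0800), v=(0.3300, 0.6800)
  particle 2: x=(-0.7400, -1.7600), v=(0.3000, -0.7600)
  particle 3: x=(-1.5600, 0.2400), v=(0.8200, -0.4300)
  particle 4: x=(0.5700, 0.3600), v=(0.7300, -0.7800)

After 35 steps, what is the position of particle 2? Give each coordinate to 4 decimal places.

(-0.5088, -2.3439)

step 0: x0=(1.3900, 1.9000) x1=(0.1900, -0.0800) x2=(-0.7400, -1.7600) x3=(-1.5600, 0.2400) x4=(0.5700, 0.3600)
step 1: x0=(1.4047, 1.8892) x1=(0.1942, -0.0685) x2=(-0.7334, -1.7767) x3=(-1.5420, 0.2305) x4=(0.5903, 0.3477)
step 2: x0=(1.4195, 1.8784) x1=(0.1904, -0.0656) x2=(-0.7268, -1.7934) x3=(-1.5239, 0.2211) x4=(0.6219, 0.3474)
step 3: x0=(1.4342, 1.8676) x1=(0.1829, -0.0661) x2=(-0.7202, -1.8101) x3=(-1.5059, 0.2116) x4=(0.6586, 0.3519)
step 4: x0=(1.4489, 1.8569) x1=(0.1751, -0.0668) x2=(-0.7136, -1.8269) x3=(-1.4878, 0.2022) x4=(0.6957, 0.3568)
step 5: x0=(1.4637, 1.8461) x1=(0.1681, -0.0669) x2=(-0.7070, -1.8436) x3=(-1.4697, 0.1927) x4=(0.7317, 0.3607)
step 6: x0=(1.4784, 1.8353) x1=(0.1622, -0.0662) x2=(-0.7004, -1.8603) x3=(-1.4517, 0.1832) x4=(0.7661, 0.3635)
step 7: x0=(1.4931, 1.8245) x1=(0.1574, -0.0648) x2=(-0.6938, -1.8770) x3=(-1.4336, 0.1738) x4=(0.7991, 0.3653)
step 8: x0=(1.5079, 1.8137) x1=(0.1534, -0.0627) x2=(-0.6872, -1.8937) x3=(-1.4155, 0.1643) x4=(0.8308, 0.3663)
step 9: x0=(1.5226, 1.8028) x1=(0.1502, -0.0601) x2=(-0.6806, -1.9104) x3=(-1.3974, 0.1548) x4=(0.8614, 0.3665)
step 10: x0=(1.5373, 1.7920) x1=(0.1477, -0.0571) x2=(-0.6740, -1.9271) x3=(-1.3793, 0.1453) x4=(0.8911, 0.3662)
step 11: x0=(1.5520, 1.7812) x1=(0.1457, -0.0538) x2=(-0.6674, -1.9438) x3=(-1.3612, 0.1359) x4=(0.9200, 0.3655)
step 12: x0=(1.5667, 1.7704) x1=(0.1442, -0.0503) x2=(-0.6608, -1.9605) x3=(-1.3431, 0.1264) x4=(0.9482, 0.3644)
step 13: x0=(1.5815, 1.7596) x1=(0.1431, -0.0465) x2=(-0.6541, -1.9771) x3=(-1.3250, 0.1169) x4=(0.9759, 0.3630)
step 14: x0=(1.5962, 1.7487) x1=(0.1423, -0.0425) x2=(-0.6475, -1.9938) x3=(-1.3069, 0.1074) x4=(1.0030, 0.3614)
step 15: x0=(1.6109, 1.7379) x1=(0.1419, -0.0384) x2=(-0.6409, -2.0105) x3=(-1.2887, 0.0979) x4=(1.0297, 0.3596)
step 16: x0=(1.6256, 1.7270) x1=(0.1417, -0.0342) x2=(-0.6343, -2.0272) x3=(-1.2706, 0.0885) x4=(1.0561, 0.3577)
step 17: x0=(1.6403, 1.7162) x1=(0.1417, -0.0299) x2=(-0.6277, -2.0439) x3=(-1.2524, 0.0790) x4=(1.0821, 0.3556)
step 18: x0=(1.6550, 1.7053) x1=(0.1419, -0.0254) x2=(-0.6211, -2.0606) x3=(-1.2342, 0.0695) x4=(1.1078, 0.3534)
step 19: x0=(1.6697, 1.6944) x1=(0.1422, -0.0209) x2=(-0.6145, -2.0772) x3=(-1.2160, 0.0600) x4=(1.1333, 0.3512)
step 20: x0=(1.6844, 1.6835) x1=(0.1427, -0.0164) x2=(-0.6079, -2.0939) x3=(-1.1978, 0.0505) x4=(1.1586, 0.3489)
step 21: x0=(1.6991, 1.6726) x1=(0.1432, -0.0118) x2=(-0.6013, -2.1106) x3=(-1.1795, 0.0410) x4=(1.1836, 0.3466)
step 22: x0=(1.7137, 1.6617) x1=(0.1439, -0.0071) x2=(-0.5947, -2.1273) x3=(-1.1613, 0.0315) x4=(1.2086, 0.3442)
step 23: x0=(1.7284, 1.6508) x1=(0.1446, -0.0024) x2=(-0.5881, -2.1439) x3=(-1.1430, 0.0220) x4=(1.2333, 0.3418)
step 24: x0=(1.7431, 1.6399) x1=(0.1454, 0.0023) x2=(-0.5815, -2.1606) x3=(-1.1246, 0.0125) x4=(1.2580, 0.3394)
step 25: x0=(1.7578, 1.6289) x1=(0.1462, 0.0070) x2=(-0.5749, -2.1773) x3=(-1.1063, 0.0030) x4=(1.2825, 0.3370)
step 26: x0=(1.7724, 1.6179) x1=(0.1471, 0.0118) x2=(-0.5682, -2.1939) x3=(-1.0879, -0.0064) x4=(1.3070, 0.3346)
step 27: x0=(1.7871, 1.6070) x1=(0.1479, 0.0166) x2=(-0.5616, -2.2106) x3=(-1.0695, -0.0159) x4=(1.3314, 0.3322)
step 28: x0=(1.8017, 1.5960) x1=(0.1488, 0.0214) x2=(-0.5550, -2.2273) x3=(-1.0510, -0.0254) x4=(1.3557, 0.3299)
step 29: x0=(1.8164, 1.5850) x1=(0.1496, 0.0262) x2=(-0.5484, -2.2439) x3=(-1.0325, -0.0349) x4=(1.3799, 0.3275)
step 30: x0=(1.8310, 1.5740) x1=(0.1504, 0.0310) x2=(-0.5418, -2.2606) x3=(-1.0139, -0.0444) x4=(1.4041, 0.3252)
step 31: x0=(1.8456, 1.5629) x1=(0.1512, 0.0358) x2=(-0.5352, -2.2773) x3=(-0.9953, -0.0539) x4=(1.4282, 0.3230)
step 32: x0=(1.8603, 1.5519) x1=(0.1519, 0.0407) x2=(-0.5286, -2.2939) x3=(-0.9767, -0.0634) x4=(1.4523, 0.3207)
step 33: x0=(1.8749, 1.5408) x1=(0.1525, 0.0455) x2=(-0.5220, -2.3106) x3=(-0.9579, -0.0729) x4=(1.4764, 0.3185)
step 34: x0=(1.8895, 1.5297) x1=(0.1530, 0.0503) x2=(-0.5154, -2.3272) x3=(-0.9391, -0.0823) x4=(1.5004, 0.3164)
step 35: x0=(1.9041, 1.5186) x1=(0.1535, 0.0551) x2=(-0.5088, -2.3439) x3=(-0.9202, -0.0918) x4=(1.5244, 0.3143)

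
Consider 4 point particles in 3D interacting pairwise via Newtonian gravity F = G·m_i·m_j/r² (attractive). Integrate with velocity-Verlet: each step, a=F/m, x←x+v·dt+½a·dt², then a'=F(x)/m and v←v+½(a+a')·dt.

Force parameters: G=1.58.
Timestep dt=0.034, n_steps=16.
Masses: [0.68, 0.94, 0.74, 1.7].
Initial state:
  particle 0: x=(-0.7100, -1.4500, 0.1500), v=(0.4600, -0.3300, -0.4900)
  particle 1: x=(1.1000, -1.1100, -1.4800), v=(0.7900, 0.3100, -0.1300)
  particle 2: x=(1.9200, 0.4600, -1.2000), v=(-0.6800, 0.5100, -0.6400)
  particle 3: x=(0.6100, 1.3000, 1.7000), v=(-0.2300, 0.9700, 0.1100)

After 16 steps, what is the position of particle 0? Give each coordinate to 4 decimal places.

(-0.4123, -1.5890, -0.1310)

step 0: x0=(-0.7100, -1.4500, 0.1500) x1=(1.1000, -1.1100, -1.4800) x2=(1.9200, 0.4600, -1.2000) x3=(0.6100, 1.3000, 1.7000)
step 1: x0=(-0.6942, -1.4611, 0.1333) x1=(1.1269, -1.0992, -1.4842) x2=(1.8967, 0.4771, -1.2217) x3=(0.6022, 1.3329, 1.7036)
step 2: x0=(-0.6779, -1.4718, 0.1165) x1=(1.1537, -1.0880, -1.4881) x2=(1.8729, 0.4938, -1.2431) x3=(0.5944, 1.3656, 1.7070)
step 3: x0=(-0.6613, -1.4823, 0.0995) x1=(1.1806, -1.0763, -1.4917) x2=(1.8487, 0.5099, -1.2643) x3=(0.5866, 1.3981, 1.7101)
step 4: x0=(-0.6443, -1.4924, 0.0825) x1=(1.2075, -1.0641, -1.4949) x2=(1.8242, 0.5256, -1.2854) x3=(0.5789, 1.4305, 1.7131)
step 5: x0=(-0.6270, -1.5022, 0.0653) x1=(1.2344, -1.0514, -1.4978) x2=(1.7992, 0.5407, -1.3062) x3=(0.5712, 1.4627, 1.7157)
step 6: x0=(-0.6093, -1.5117, 0.0480) x1=(1.2612, -1.0382, -1.5004) x2=(1.7739, 0.5553, -1.3268) x3=(0.5635, 1.4947, 1.7182)
step 7: x0=(-0.5912, -1.5209, 0.0307) x1=(1.2880, -1.0244, -1.5026) x2=(1.7482, 0.5693, -1.3472) x3=(0.5559, 1.5265, 1.7204)
step 8: x0=(-0.5727, -1.5297, 0.0132) x1=(1.3147, -1.0102, -1.5046) x2=(1.7222, 0.5828, -1.3673) x3=(0.5482, 1.5582, 1.7224)
step 9: x0=(-0.5539, -1.5383, -0.0045) x1=(1.3414, -0.9954, -1.5062) x2=(1.6959, 0.5956, -1.3873) x3=(0.5406, 1.5897, 1.7242)
step 10: x0=(-0.5347, -1.5465, -0.0222) x1=(1.3680, -0.9800, -1.5075) x2=(1.6693, 0.6078, -1.4070) x3=(0.5331, 1.6210, 1.7258)
step 11: x0=(-0.5152, -1.5544, -0.0400) x1=(1.3945, -0.9641, -1.5086) x2=(1.6424, 0.6194, -1.4264) x3=(0.5255, 1.6522, 1.7272)
step 12: x0=(-0.4953, -1.5620, -0.0580) x1=(1.4209, -0.9476, -1.5094) x2=(1.6152, 0.6303, -1.4457) x3=(0.5180, 1.6832, 1.7283)
step 13: x0=(-0.4750, -1.5692, -0.0761) x1=(1.4472, -0.9305, -1.5099) x2=(1.5879, 0.6406, -1.4647) x3=(0.5105, 1.7141, 1.7292)
step 14: x0=(-0.4545, -1.5761, -0.0942) x1=(1.4733, -0.9128, -1.5102) x2=(1.5603, 0.6502, -1.4834) x3=(0.5031, 1.7448, 1.7300)
step 15: x0=(-0.4336, -1.5827, -0.1125) x1=(1.4993, -0.8945, -1.5102) x2=(1.5325, 0.6590, -1.5019) x3=(0.4957, 1.7753, 1.7305)
step 16: x0=(-0.4123, -1.5890, -0.1310) x1=(1.5251, -0.8756, -1.5099) x2=(1.5046, 0.6672, -1.5201) x3=(0.4883, 1.8057, 1.7308)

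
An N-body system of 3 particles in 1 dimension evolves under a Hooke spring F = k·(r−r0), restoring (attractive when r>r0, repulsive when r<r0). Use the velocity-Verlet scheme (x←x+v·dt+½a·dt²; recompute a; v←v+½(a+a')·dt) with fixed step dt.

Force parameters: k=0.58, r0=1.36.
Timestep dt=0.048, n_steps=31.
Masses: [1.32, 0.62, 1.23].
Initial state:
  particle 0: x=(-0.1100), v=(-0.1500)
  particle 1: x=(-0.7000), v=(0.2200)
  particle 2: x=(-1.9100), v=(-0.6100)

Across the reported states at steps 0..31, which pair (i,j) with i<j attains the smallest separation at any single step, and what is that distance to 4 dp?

pair (0,1), distance 0.5095

step 0: x0=(-0.1100) x1=(-0.7000) x2=(-1.9100)
step 1: x0=(-0.1170) x1=(-0.6901) x2=(-1.9391)
step 2: x0=(-0.1237) x1=(-0.6817) x2=(-1.9679)
step 3: x0=(-0.1301) x1=(-0.6748) x2=(-1.9962)
step 4: x0=(-0.1362) x1=(-0.6696) x2=(-2.0239)
step 5: x0=(-0.1420) x1=(-0.6662) x2=(-2.0512)
step 6: x0=(-0.1474) x1=(-0.6646) x2=(-2.0778)
step 7: x0=(-0.1526) x1=(-0.6650) x2=(-2.1037)
step 8: x0=(-0.1576) x1=(-0.6674) x2=(-2.1289)
step 9: x0=(-0.1623) x1=(-0.6718) x2=(-2.1533)
step 10: x0=(-0.1667) x1=(-0.6783) x2=(-2.1769)
step 11: x0=(-0.1710) x1=(-0.6869) x2=(-2.1996)
step 12: x0=(-0.1751) x1=(-0.6977) x2=(-2.2215)
step 13: x0=(-0.1791) x1=(-0.7106) x2=(-2.2424)
step 14: x0=(-0.1829) x1=(-0.7257) x2=(-2.2624)
step 15: x0=(-0.1866) x1=(-0.7430) x2=(-2.2814)
step 16: x0=(-0.1903) x1=(-0.7623) x2=(-2.2994)
step 17: x0=(-0.1939) x1=(-0.7838) x2=(-2.3164)
step 18: x0=(-0.1975) x1=(-0.8072) x2=(-2.3324)
step 19: x0=(-0.2011) x1=(-0.8327) x2=(-2.3474)
step 20: x0=(-0.2048) x1=(-0.8600) x2=(-2.3613)
step 21: x0=(-0.2086) x1=(-0.8892) x2=(-2.3742)
step 22: x0=(-0.2125) x1=(-0.9201) x2=(-2.3861)
step 23: x0=(-0.2165) x1=(-0.9526) x2=(-2.3971)
step 24: x0=(-0.2208) x1=(-0.9867) x2=(-2.4070)
step 25: x0=(-0.2253) x1=(-1.0222) x2=(-2.4160)
step 26: x0=(-0.2301) x1=(-1.0589) x2=(-2.4240)
step 27: x0=(-0.2352) x1=(-1.0968) x2=(-2.4311)
step 28: x0=(-0.2406) x1=(-1.1358) x2=(-2.4373)
step 29: x0=(-0.2464) x1=(-1.1756) x2=(-2.4427)
step 30: x0=(-0.2526) x1=(-1.2161) x2=(-2.4473)
step 31: x0=(-0.2593) x1=(-1.2572) x2=(-2.4511)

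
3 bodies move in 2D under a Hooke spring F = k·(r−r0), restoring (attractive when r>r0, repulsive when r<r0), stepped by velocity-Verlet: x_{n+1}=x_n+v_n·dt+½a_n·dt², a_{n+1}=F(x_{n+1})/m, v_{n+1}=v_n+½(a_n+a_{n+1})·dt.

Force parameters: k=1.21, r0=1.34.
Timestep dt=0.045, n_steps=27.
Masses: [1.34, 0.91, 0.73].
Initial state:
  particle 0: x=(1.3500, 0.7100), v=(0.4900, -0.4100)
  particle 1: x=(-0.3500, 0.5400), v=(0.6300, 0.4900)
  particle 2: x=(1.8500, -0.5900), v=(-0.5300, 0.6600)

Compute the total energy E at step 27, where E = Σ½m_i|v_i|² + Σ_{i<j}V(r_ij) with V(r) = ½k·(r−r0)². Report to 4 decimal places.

1.6850

step 0: x0=(1.3500, 0.7100) x1=(-0.3500, 0.5400) x2=(1.8500, -0.5900)
step 1: x0=(1.3717, 0.6915) x1=(-0.3198, 0.5614) x2=(1.8244, -0.5593)
step 2: x0=(1.3928, 0.6729) x1=(-0.2861, 0.5815) x2=(1.7957, -0.5270)
step 3: x0=(1.4132, 0.6544) x1=(-0.2490, 0.6004) x2=(1.7639, -0.4934)
step 4: x0=(1.4330, 0.6362) x1=(-0.2088, 0.6181) x2=(1.7296, -0.4586)
step 5: x0=(1.4521, 0.6183) x1=(-0.1657, 0.6347) x2=(1.6928, -0.4231)
step 6: x0=(1.4705, 0.6009) x1=(-0.1200, 0.6502) x2=(1.6539, -0.3872)
step 7: x0=(1.4884, 0.5841) x1=(-0.0720, 0.6647) x2=(1.6131, -0.3511)
step 8: x0=(1.5058, 0.5681) x1=(-0.0220, 0.6782) x2=(1.5707, -0.3153)
step 9: x0=(1.5228, 0.5529) x1=(0.0299, 0.6910) x2=(1.5269, -0.2800)
step 10: x0=(1.5395, 0.5387) x1=(0.0831, 0.7031) x2=(1.4819, -0.2457)
step 11: x0=(1.5561, 0.5255) x1=(0.1375, 0.7147) x2=(1.4357, -0.2125)
step 12: x0=(1.5726, 0.5134) x1=(0.1926, 0.7258) x2=(1.3885, -0.1808)
step 13: x0=(1.5894, 0.5024) x1=(0.2483, 0.7366) x2=(1.3404, -0.1508)
step 14: x0=(1.6065, 0.4925) x1=(0.3041, 0.7473) x2=(1.2913, -0.1226)
step 15: x0=(1.6242, 0.4837) x1=(0.3599, 0.7580) x2=(1.2413, -0.0965)
step 16: x0=(1.6426, 0.4758) x1=(0.4153, 0.7690) x2=(1.1903, -0.0724)
step 17: x0=(1.6619, 0.4688) x1=(0.4702, 0.7804) x2=(1.1385, -0.0504)
step 18: x0=(1.6821, 0.4625) x1=(0.5243, 0.7925) x2=(1.0858, -0.0306)
step 19: x0=(1.7034, 0.4568) x1=(0.5776, 0.8054) x2=(1.0323, -0.0129)
step 20: x0=(1.7258, 0.4515) x1=(0.6299, 0.8194) x2=(0.9780, 0.0026)
step 21: x0=(1.7492, 0.4466) x1=(0.6813, 0.8347) x2=(0.9230, 0.0158)
step 22: x0=(1.7736, 0.4419) x1=(0.7317, 0.8514) x2=(0.8672, 0.0269)
step 23: x0=(1.7990, 0.4374) x1=(0.7814, 0.8697) x2=(0.8106, 0.0359)
step 24: x0=(1.8252, 0.4328) x1=(0.8305, 0.8896) x2=(0.7533, 0.0427)
step 25: x0=(1.8522, 0.4282) x1=(0.8791, 0.9111) x2=(0.6951, 0.0478)
step 26: x0=(1.8798, 0.4234) x1=(0.9273, 0.9340) x2=(0.6363, 0.0512)
step 27: x0=(1.9079, 0.4185) x1=(0.9753, 0.9584) x2=(0.5769, 0.0532)
step 0 velocities: v0=(0.4900, -0.4100) v1=(0.6300, 0.4900) v2=(-0.5300, 0.6600)
step 0: KE=0.8249, PE=0.8608, E=1.6856
step 27 velocities: v0=(0.6282, -0.1131) v1=(1.0634, 0.5550) v2=(-1.3240, 0.0338)
step 27: KE=1.5679, PE=0.1172, E=1.6850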